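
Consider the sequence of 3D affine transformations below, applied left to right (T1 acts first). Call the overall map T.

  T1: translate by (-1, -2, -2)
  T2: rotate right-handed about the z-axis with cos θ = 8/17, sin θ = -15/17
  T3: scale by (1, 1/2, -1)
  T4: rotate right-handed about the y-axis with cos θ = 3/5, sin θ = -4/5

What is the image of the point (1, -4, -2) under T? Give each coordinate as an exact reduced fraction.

T(p) = (-542/85, -24/17, -156/85)

T1 translate by (-1, -2, -2): (1, -4, -2) → (0, -6, -4)
T2 rotate right-handed about the z-axis with cos θ = 8/17, sin θ = -15/17: (0, -6, -4) → (-90/17, -48/17, -4)
T3 scale by (1, 1/2, -1): (-90/17, -48/17, -4) → (-90/17, -24/17, 4)
T4 rotate right-handed about the y-axis with cos θ = 3/5, sin θ = -4/5: (-90/17, -24/17, 4) → (-542/85, -24/17, -156/85)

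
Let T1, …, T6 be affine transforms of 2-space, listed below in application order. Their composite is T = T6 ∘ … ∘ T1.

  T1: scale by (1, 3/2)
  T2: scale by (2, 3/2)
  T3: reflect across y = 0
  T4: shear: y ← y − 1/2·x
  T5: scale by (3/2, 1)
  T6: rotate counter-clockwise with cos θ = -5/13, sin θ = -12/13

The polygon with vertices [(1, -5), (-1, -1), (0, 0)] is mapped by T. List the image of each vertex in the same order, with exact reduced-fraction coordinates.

image vertices: (108/13, -349/52), (54/13, 79/52), (0, 0)

T1 scale by (1, 3/2): (1, -5) → (1, -15/2); (-1, -1) → (-1, -3/2); (0, 0) → (0, 0)
T2 scale by (2, 3/2): (1, -15/2) → (2, -45/4); (-1, -3/2) → (-2, -9/4); (0, 0) → (0, 0)
T3 reflect across y = 0: (2, -45/4) → (2, 45/4); (-2, -9/4) → (-2, 9/4); (0, 0) → (0, 0)
T4 shear: y ← y − 1/2·x: (2, 45/4) → (2, 41/4); (-2, 9/4) → (-2, 13/4); (0, 0) → (0, 0)
T5 scale by (3/2, 1): (2, 41/4) → (3, 41/4); (-2, 13/4) → (-3, 13/4); (0, 0) → (0, 0)
T6 rotate counter-clockwise with cos θ = -5/13, sin θ = -12/13: (3, 41/4) → (108/13, -349/52); (-3, 13/4) → (54/13, 79/52); (0, 0) → (0, 0)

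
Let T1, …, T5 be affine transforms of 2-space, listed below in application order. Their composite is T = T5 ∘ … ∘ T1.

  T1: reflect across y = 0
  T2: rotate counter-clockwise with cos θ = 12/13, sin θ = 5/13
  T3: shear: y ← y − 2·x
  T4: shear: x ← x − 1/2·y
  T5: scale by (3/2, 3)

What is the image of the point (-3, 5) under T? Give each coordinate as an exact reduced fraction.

T(p) = (93/52, -159/13)

T1 reflect across y = 0: (-3, 5) → (-3, -5)
T2 rotate counter-clockwise with cos θ = 12/13, sin θ = 5/13: (-3, -5) → (-11/13, -75/13)
T3 shear: y ← y − 2·x: (-11/13, -75/13) → (-11/13, -53/13)
T4 shear: x ← x − 1/2·y: (-11/13, -53/13) → (31/26, -53/13)
T5 scale by (3/2, 3): (31/26, -53/13) → (93/52, -159/13)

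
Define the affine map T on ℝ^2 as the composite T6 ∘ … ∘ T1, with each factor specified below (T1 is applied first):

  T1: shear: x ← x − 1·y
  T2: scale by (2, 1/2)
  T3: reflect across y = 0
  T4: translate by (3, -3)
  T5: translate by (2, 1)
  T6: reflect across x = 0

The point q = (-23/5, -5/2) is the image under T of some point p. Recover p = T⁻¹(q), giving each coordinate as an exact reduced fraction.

T1 = [1 -1 0; 0 1 0; 0 0 1]
T2·T1 = [2 -2 0; 0 1/2 0; 0 0 1]
T3·…·T1 = [2 -2 0; 0 -1/2 0; 0 0 1]
T4·…·T1 = [2 -2 3; 0 -1/2 -3; 0 0 1]
T5·…·T1 = [2 -2 5; 0 -1/2 -2; 0 0 1]
T6·…·T1 = [-2 2 -5; 0 -1/2 -2; 0 0 1]
det M = 1; M⁻¹ = [-1/2 -2 -13/2; 0 -2 -4; 0 0 1]
M⁻¹ · (-23/5, -5/2)ᵀ = (4/5, 1)ᵀ

p = (4/5, 1)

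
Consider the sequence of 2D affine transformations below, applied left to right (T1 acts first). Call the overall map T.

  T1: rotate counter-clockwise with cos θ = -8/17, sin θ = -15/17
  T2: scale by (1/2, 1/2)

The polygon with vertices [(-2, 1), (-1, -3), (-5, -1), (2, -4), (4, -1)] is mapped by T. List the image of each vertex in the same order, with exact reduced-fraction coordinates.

T1 rotate counter-clockwise with cos θ = -8/17, sin θ = -15/17: (-2, 1) → (31/17, 22/17); (-1, -3) → (-37/17, 39/17); (-5, -1) → (25/17, 83/17); (2, -4) → (-76/17, 2/17); (4, -1) → (-47/17, -52/17)
T2 scale by (1/2, 1/2): (31/17, 22/17) → (31/34, 11/17); (-37/17, 39/17) → (-37/34, 39/34); (25/17, 83/17) → (25/34, 83/34); (-76/17, 2/17) → (-38/17, 1/17); (-47/17, -52/17) → (-47/34, -26/17)

image vertices: (31/34, 11/17), (-37/34, 39/34), (25/34, 83/34), (-38/17, 1/17), (-47/34, -26/17)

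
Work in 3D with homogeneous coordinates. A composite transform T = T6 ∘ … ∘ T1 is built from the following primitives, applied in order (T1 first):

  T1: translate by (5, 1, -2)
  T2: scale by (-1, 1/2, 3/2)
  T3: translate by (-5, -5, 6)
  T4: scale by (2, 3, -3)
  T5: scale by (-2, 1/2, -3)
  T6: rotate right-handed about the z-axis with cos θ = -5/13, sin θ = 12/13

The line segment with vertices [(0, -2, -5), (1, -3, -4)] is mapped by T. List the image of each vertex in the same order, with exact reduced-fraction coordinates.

T1 translate by (5, 1, -2): (0, -2, -5) → (5, -1, -7); (1, -3, -4) → (6, -2, -6)
T2 scale by (-1, 1/2, 3/2): (5, -1, -7) → (-5, -1/2, -21/2); (6, -2, -6) → (-6, -1, -9)
T3 translate by (-5, -5, 6): (-5, -1/2, -21/2) → (-10, -11/2, -9/2); (-6, -1, -9) → (-11, -6, -3)
T4 scale by (2, 3, -3): (-10, -11/2, -9/2) → (-20, -33/2, 27/2); (-11, -6, -3) → (-22, -18, 9)
T5 scale by (-2, 1/2, -3): (-20, -33/2, 27/2) → (40, -33/4, -81/2); (-22, -18, 9) → (44, -9, -27)
T6 rotate right-handed about the z-axis with cos θ = -5/13, sin θ = 12/13: (40, -33/4, -81/2) → (-101/13, 2085/52, -81/2); (44, -9, -27) → (-112/13, 573/13, -27)

image vertices: (-101/13, 2085/52, -81/2), (-112/13, 573/13, -27)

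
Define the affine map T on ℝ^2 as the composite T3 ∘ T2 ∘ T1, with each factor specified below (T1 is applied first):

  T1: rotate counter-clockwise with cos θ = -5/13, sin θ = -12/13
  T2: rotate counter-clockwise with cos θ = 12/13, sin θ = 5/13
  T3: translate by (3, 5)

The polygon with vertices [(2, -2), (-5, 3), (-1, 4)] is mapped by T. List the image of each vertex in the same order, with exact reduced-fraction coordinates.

image vertices: (1, 3), (6, 10), (7, 6)

T1 rotate counter-clockwise with cos θ = -5/13, sin θ = -12/13: (2, -2) → (-34/13, -14/13); (-5, 3) → (61/13, 45/13); (-1, 4) → (53/13, -8/13)
T2 rotate counter-clockwise with cos θ = 12/13, sin θ = 5/13: (-34/13, -14/13) → (-2, -2); (61/13, 45/13) → (3, 5); (53/13, -8/13) → (4, 1)
T3 translate by (3, 5): (-2, -2) → (1, 3); (3, 5) → (6, 10); (4, 1) → (7, 6)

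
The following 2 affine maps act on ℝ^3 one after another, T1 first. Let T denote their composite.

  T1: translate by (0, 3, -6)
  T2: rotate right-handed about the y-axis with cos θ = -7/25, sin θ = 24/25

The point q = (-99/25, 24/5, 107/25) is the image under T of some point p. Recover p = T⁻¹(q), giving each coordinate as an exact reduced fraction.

T1 = [1 0 0 0; 0 1 0 3; 0 0 1 -6; 0 0 0 1]
T2·T1 = [-7/25 0 24/25 -144/25; 0 1 0 3; -24/25 0 -7/25 42/25; 0 0 0 1]
det M = 1; M⁻¹ = [-7/25 0 -24/25 0; 0 1 0 -3; 24/25 0 -7/25 6; 0 0 0 1]
M⁻¹ · (-99/25, 24/5, 107/25)ᵀ = (-3, 9/5, 1)ᵀ

p = (-3, 9/5, 1)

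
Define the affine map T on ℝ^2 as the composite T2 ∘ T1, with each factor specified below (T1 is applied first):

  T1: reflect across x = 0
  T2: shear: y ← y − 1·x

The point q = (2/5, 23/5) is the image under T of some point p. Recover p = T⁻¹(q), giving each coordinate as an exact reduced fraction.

p = (-2/5, 5)

T1 = [-1 0 0; 0 1 0; 0 0 1]
T2·T1 = [-1 0 0; 1 1 0; 0 0 1]
det M = -1; M⁻¹ = [-1 0 0; 1 1 0; 0 0 1]
M⁻¹ · (2/5, 23/5)ᵀ = (-2/5, 5)ᵀ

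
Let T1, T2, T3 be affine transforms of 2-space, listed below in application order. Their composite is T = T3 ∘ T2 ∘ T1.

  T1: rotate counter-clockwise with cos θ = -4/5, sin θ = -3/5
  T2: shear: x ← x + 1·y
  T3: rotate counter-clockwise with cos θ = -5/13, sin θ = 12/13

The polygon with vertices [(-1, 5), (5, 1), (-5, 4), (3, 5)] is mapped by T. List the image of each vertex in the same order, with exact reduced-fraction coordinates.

image vertices: (194/65, 109/65), (408/65, -337/65), (-11/5, 29/5), (478/65, -167/65)

T1 rotate counter-clockwise with cos θ = -4/5, sin θ = -3/5: (-1, 5) → (19/5, -17/5); (5, 1) → (-17/5, -19/5); (-5, 4) → (32/5, -1/5); (3, 5) → (3/5, -29/5)
T2 shear: x ← x + 1·y: (19/5, -17/5) → (2/5, -17/5); (-17/5, -19/5) → (-36/5, -19/5); (32/5, -1/5) → (31/5, -1/5); (3/5, -29/5) → (-26/5, -29/5)
T3 rotate counter-clockwise with cos θ = -5/13, sin θ = 12/13: (2/5, -17/5) → (194/65, 109/65); (-36/5, -19/5) → (408/65, -337/65); (31/5, -1/5) → (-11/5, 29/5); (-26/5, -29/5) → (478/65, -167/65)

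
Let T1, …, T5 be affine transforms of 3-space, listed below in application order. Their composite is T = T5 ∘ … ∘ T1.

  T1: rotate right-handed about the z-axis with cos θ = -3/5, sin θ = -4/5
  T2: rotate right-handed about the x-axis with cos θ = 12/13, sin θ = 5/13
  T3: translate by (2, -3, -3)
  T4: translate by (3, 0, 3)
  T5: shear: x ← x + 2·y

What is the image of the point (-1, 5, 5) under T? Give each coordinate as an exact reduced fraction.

T(p) = (-56/13, -452/65, 49/13)

T1 rotate right-handed about the z-axis with cos θ = -3/5, sin θ = -4/5: (-1, 5, 5) → (23/5, -11/5, 5)
T2 rotate right-handed about the x-axis with cos θ = 12/13, sin θ = 5/13: (23/5, -11/5, 5) → (23/5, -257/65, 49/13)
T3 translate by (2, -3, -3): (23/5, -257/65, 49/13) → (33/5, -452/65, 10/13)
T4 translate by (3, 0, 3): (33/5, -452/65, 10/13) → (48/5, -452/65, 49/13)
T5 shear: x ← x + 2·y: (48/5, -452/65, 49/13) → (-56/13, -452/65, 49/13)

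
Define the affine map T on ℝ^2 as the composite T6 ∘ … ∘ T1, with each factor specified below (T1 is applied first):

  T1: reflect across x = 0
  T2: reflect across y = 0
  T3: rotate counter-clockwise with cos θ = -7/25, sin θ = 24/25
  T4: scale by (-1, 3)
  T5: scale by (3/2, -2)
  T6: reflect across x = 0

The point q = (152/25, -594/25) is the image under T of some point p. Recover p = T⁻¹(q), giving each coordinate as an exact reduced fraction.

T1 = [-1 0 0; 0 1 0; 0 0 1]
T2·T1 = [-1 0 0; 0 -1 0; 0 0 1]
T3·…·T1 = [7/25 24/25 0; -24/25 7/25 0; 0 0 1]
T4·…·T1 = [-7/25 -24/25 0; -72/25 21/25 0; 0 0 1]
T5·…·T1 = [-21/50 -36/25 0; 144/25 -42/25 0; 0 0 1]
T6·…·T1 = [21/50 36/25 0; 144/25 -42/25 0; 0 0 1]
det M = -9; M⁻¹ = [14/75 4/25 0; 16/25 -7/150 0; 0 0 1]
M⁻¹ · (152/25, -594/25)ᵀ = (-8/3, 5)ᵀ

p = (-8/3, 5)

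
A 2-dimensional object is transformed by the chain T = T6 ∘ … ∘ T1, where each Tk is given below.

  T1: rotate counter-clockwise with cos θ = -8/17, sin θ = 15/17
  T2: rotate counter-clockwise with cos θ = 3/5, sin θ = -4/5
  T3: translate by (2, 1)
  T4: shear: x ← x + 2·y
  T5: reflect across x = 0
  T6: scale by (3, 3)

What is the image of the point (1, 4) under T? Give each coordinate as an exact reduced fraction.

T1 rotate counter-clockwise with cos θ = -8/17, sin θ = 15/17: (1, 4) → (-4, -1)
T2 rotate counter-clockwise with cos θ = 3/5, sin θ = -4/5: (-4, -1) → (-16/5, 13/5)
T3 translate by (2, 1): (-16/5, 13/5) → (-6/5, 18/5)
T4 shear: x ← x + 2·y: (-6/5, 18/5) → (6, 18/5)
T5 reflect across x = 0: (6, 18/5) → (-6, 18/5)
T6 scale by (3, 3): (-6, 18/5) → (-18, 54/5)

T(p) = (-18, 54/5)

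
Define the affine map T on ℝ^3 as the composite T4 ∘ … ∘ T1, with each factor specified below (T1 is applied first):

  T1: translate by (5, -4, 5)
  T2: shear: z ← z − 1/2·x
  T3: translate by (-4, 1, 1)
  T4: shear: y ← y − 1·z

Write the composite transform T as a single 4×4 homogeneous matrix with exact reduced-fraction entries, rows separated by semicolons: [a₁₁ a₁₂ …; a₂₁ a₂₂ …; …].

T = [1 0 0 1; 1/2 1 -1 -13/2; -1/2 0 1 7/2; 0 0 0 1]

T1 = [1 0 0 5; 0 1 0 -4; 0 0 1 5; 0 0 0 1]
T2·T1 = [1 0 0 5; 0 1 0 -4; -1/2 0 1 5/2; 0 0 0 1]
T3·…·T1 = [1 0 0 1; 0 1 0 -3; -1/2 0 1 7/2; 0 0 0 1]
T4·…·T1 = [1 0 0 1; 1/2 1 -1 -13/2; -1/2 0 1 7/2; 0 0 0 1]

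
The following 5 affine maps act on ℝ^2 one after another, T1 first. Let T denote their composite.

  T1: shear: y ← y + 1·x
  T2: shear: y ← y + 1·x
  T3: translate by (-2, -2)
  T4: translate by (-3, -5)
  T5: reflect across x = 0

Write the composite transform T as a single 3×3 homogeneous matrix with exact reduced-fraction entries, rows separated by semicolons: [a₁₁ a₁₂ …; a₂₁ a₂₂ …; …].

T = [-1 0 5; 2 1 -7; 0 0 1]

T1 = [1 0 0; 1 1 0; 0 0 1]
T2·T1 = [1 0 0; 2 1 0; 0 0 1]
T3·…·T1 = [1 0 -2; 2 1 -2; 0 0 1]
T4·…·T1 = [1 0 -5; 2 1 -7; 0 0 1]
T5·…·T1 = [-1 0 5; 2 1 -7; 0 0 1]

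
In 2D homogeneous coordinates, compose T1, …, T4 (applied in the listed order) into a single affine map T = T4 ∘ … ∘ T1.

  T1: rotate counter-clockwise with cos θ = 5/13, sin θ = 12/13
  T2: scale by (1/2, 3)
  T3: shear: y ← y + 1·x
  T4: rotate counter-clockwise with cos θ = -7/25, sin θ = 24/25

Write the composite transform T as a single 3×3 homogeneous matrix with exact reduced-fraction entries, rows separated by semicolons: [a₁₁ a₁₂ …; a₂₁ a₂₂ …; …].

T = [-1883/650 -174/325 0; -419/650 -207/325 0; 0 0 1]

T1 = [5/13 -12/13 0; 12/13 5/13 0; 0 0 1]
T2·T1 = [5/26 -6/13 0; 36/13 15/13 0; 0 0 1]
T3·…·T1 = [5/26 -6/13 0; 77/26 9/13 0; 0 0 1]
T4·…·T1 = [-1883/650 -174/325 0; -419/650 -207/325 0; 0 0 1]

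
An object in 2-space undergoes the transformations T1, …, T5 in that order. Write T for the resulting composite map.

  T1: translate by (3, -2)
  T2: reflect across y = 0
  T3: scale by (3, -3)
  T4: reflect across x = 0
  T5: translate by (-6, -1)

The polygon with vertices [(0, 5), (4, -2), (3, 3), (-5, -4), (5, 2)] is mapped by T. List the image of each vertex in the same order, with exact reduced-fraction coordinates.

T1 translate by (3, -2): (0, 5) → (3, 3); (4, -2) → (7, -4); (3, 3) → (6, 1); (-5, -4) → (-2, -6); (5, 2) → (8, 0)
T2 reflect across y = 0: (3, 3) → (3, -3); (7, -4) → (7, 4); (6, 1) → (6, -1); (-2, -6) → (-2, 6); (8, 0) → (8, 0)
T3 scale by (3, -3): (3, -3) → (9, 9); (7, 4) → (21, -12); (6, -1) → (18, 3); (-2, 6) → (-6, -18); (8, 0) → (24, 0)
T4 reflect across x = 0: (9, 9) → (-9, 9); (21, -12) → (-21, -12); (18, 3) → (-18, 3); (-6, -18) → (6, -18); (24, 0) → (-24, 0)
T5 translate by (-6, -1): (-9, 9) → (-15, 8); (-21, -12) → (-27, -13); (-18, 3) → (-24, 2); (6, -18) → (0, -19); (-24, 0) → (-30, -1)

image vertices: (-15, 8), (-27, -13), (-24, 2), (0, -19), (-30, -1)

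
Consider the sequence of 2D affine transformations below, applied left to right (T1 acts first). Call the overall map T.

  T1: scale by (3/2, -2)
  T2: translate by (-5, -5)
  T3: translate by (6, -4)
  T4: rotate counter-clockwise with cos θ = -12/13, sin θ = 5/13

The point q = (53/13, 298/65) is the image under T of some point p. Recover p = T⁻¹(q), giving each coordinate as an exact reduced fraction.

p = (-2, -8/5)

T1 = [3/2 0 0; 0 -2 0; 0 0 1]
T2·T1 = [3/2 0 -5; 0 -2 -5; 0 0 1]
T3·…·T1 = [3/2 0 1; 0 -2 -9; 0 0 1]
T4·…·T1 = [-18/13 10/13 33/13; 15/26 24/13 113/13; 0 0 1]
det M = -3; M⁻¹ = [-8/13 10/39 -2/3; 5/26 6/13 -9/2; 0 0 1]
M⁻¹ · (53/13, 298/65)ᵀ = (-2, -8/5)ᵀ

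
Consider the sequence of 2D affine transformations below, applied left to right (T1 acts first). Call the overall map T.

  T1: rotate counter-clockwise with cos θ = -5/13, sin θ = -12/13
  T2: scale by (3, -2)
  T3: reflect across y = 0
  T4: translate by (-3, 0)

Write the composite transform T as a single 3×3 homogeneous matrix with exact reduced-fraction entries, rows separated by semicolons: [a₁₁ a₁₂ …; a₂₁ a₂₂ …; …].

T1 = [-5/13 12/13 0; -12/13 -5/13 0; 0 0 1]
T2·T1 = [-15/13 36/13 0; 24/13 10/13 0; 0 0 1]
T3·…·T1 = [-15/13 36/13 0; -24/13 -10/13 0; 0 0 1]
T4·…·T1 = [-15/13 36/13 -3; -24/13 -10/13 0; 0 0 1]

T = [-15/13 36/13 -3; -24/13 -10/13 0; 0 0 1]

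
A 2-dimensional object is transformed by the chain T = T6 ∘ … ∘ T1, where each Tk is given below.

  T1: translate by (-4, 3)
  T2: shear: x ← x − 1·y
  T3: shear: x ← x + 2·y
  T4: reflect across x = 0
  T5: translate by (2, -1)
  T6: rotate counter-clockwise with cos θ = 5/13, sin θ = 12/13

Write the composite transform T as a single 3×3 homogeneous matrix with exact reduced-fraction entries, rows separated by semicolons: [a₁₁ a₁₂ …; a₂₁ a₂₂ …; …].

T1 = [1 0 -4; 0 1 3; 0 0 1]
T2·T1 = [1 -1 -7; 0 1 3; 0 0 1]
T3·…·T1 = [1 1 -1; 0 1 3; 0 0 1]
T4·…·T1 = [-1 -1 1; 0 1 3; 0 0 1]
T5·…·T1 = [-1 -1 3; 0 1 2; 0 0 1]
T6·…·T1 = [-5/13 -17/13 -9/13; -12/13 -7/13 46/13; 0 0 1]

T = [-5/13 -17/13 -9/13; -12/13 -7/13 46/13; 0 0 1]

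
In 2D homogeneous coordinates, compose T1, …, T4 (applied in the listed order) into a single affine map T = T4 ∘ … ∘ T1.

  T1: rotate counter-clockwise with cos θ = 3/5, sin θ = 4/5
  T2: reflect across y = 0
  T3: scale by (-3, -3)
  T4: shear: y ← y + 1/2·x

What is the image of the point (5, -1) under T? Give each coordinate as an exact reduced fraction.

T(p) = (-57/5, 9/2)

T1 rotate counter-clockwise with cos θ = 3/5, sin θ = 4/5: (5, -1) → (19/5, 17/5)
T2 reflect across y = 0: (19/5, 17/5) → (19/5, -17/5)
T3 scale by (-3, -3): (19/5, -17/5) → (-57/5, 51/5)
T4 shear: y ← y + 1/2·x: (-57/5, 51/5) → (-57/5, 9/2)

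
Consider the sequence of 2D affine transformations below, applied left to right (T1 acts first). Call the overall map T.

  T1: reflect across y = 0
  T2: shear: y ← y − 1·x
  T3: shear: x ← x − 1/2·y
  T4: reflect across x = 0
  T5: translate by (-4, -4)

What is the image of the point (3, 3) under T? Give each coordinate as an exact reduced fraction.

T1 reflect across y = 0: (3, 3) → (3, -3)
T2 shear: y ← y − 1·x: (3, -3) → (3, -6)
T3 shear: x ← x − 1/2·y: (3, -6) → (6, -6)
T4 reflect across x = 0: (6, -6) → (-6, -6)
T5 translate by (-4, -4): (-6, -6) → (-10, -10)

T(p) = (-10, -10)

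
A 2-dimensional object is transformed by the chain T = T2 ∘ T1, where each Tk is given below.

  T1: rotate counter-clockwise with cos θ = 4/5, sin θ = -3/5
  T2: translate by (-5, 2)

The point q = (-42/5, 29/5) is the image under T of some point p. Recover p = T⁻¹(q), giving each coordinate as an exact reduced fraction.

p = (-5, 1)

T1 = [4/5 3/5 0; -3/5 4/5 0; 0 0 1]
T2·T1 = [4/5 3/5 -5; -3/5 4/5 2; 0 0 1]
det M = 1; M⁻¹ = [4/5 -3/5 26/5; 3/5 4/5 7/5; 0 0 1]
M⁻¹ · (-42/5, 29/5)ᵀ = (-5, 1)ᵀ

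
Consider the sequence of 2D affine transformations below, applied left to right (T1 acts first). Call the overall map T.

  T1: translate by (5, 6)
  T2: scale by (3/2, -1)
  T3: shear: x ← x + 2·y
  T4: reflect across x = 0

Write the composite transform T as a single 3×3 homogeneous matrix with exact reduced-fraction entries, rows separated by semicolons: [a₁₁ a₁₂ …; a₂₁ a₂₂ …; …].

T1 = [1 0 5; 0 1 6; 0 0 1]
T2·T1 = [3/2 0 15/2; 0 -1 -6; 0 0 1]
T3·…·T1 = [3/2 -2 -9/2; 0 -1 -6; 0 0 1]
T4·…·T1 = [-3/2 2 9/2; 0 -1 -6; 0 0 1]

T = [-3/2 2 9/2; 0 -1 -6; 0 0 1]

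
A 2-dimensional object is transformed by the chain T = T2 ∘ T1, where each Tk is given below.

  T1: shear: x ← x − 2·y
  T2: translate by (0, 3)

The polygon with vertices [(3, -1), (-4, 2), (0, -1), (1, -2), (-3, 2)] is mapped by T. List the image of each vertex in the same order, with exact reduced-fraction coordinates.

image vertices: (5, 2), (-8, 5), (2, 2), (5, 1), (-7, 5)

T1 shear: x ← x − 2·y: (3, -1) → (5, -1); (-4, 2) → (-8, 2); (0, -1) → (2, -1); (1, -2) → (5, -2); (-3, 2) → (-7, 2)
T2 translate by (0, 3): (5, -1) → (5, 2); (-8, 2) → (-8, 5); (2, -1) → (2, 2); (5, -2) → (5, 1); (-7, 2) → (-7, 5)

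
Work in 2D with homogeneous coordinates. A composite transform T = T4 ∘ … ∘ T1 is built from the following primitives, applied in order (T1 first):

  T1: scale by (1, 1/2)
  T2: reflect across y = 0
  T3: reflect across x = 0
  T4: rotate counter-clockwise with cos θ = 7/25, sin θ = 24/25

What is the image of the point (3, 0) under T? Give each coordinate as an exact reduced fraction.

T(p) = (-21/25, -72/25)

T1 scale by (1, 1/2): (3, 0) → (3, 0)
T2 reflect across y = 0: (3, 0) → (3, 0)
T3 reflect across x = 0: (3, 0) → (-3, 0)
T4 rotate counter-clockwise with cos θ = 7/25, sin θ = 24/25: (-3, 0) → (-21/25, -72/25)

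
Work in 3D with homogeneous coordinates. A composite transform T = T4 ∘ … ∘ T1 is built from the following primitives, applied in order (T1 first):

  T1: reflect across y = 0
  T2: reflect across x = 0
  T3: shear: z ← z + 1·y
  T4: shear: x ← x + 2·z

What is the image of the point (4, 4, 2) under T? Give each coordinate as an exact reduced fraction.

T1 reflect across y = 0: (4, 4, 2) → (4, -4, 2)
T2 reflect across x = 0: (4, -4, 2) → (-4, -4, 2)
T3 shear: z ← z + 1·y: (-4, -4, 2) → (-4, -4, -2)
T4 shear: x ← x + 2·z: (-4, -4, -2) → (-8, -4, -2)

T(p) = (-8, -4, -2)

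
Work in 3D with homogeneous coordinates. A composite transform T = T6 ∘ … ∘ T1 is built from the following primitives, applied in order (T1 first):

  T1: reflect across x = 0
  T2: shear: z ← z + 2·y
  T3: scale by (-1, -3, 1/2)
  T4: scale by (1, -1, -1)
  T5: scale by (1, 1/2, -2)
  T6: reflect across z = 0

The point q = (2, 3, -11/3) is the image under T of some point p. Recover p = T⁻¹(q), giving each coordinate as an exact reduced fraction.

p = (2, 2, -1/3)

T1 = [-1 0 0 0; 0 1 0 0; 0 0 1 0; 0 0 0 1]
T2·T1 = [-1 0 0 0; 0 1 0 0; 0 2 1 0; 0 0 0 1]
T3·…·T1 = [1 0 0 0; 0 -3 0 0; 0 1 1/2 0; 0 0 0 1]
T4·…·T1 = [1 0 0 0; 0 3 0 0; 0 -1 -1/2 0; 0 0 0 1]
T5·…·T1 = [1 0 0 0; 0 3/2 0 0; 0 2 1 0; 0 0 0 1]
T6·…·T1 = [1 0 0 0; 0 3/2 0 0; 0 -2 -1 0; 0 0 0 1]
det M = -3/2; M⁻¹ = [1 0 0 0; 0 2/3 0 0; 0 -4/3 -1 0; 0 0 0 1]
M⁻¹ · (2, 3, -11/3)ᵀ = (2, 2, -1/3)ᵀ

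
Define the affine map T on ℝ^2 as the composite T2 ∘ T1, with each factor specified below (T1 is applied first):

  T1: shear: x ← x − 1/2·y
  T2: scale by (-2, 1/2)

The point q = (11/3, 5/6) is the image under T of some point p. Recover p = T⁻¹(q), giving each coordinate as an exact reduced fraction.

T1 = [1 -1/2 0; 0 1 0; 0 0 1]
T2·T1 = [-2 1 0; 0 1/2 0; 0 0 1]
det M = -1; M⁻¹ = [-1/2 1 0; 0 2 0; 0 0 1]
M⁻¹ · (11/3, 5/6)ᵀ = (-1, 5/3)ᵀ

p = (-1, 5/3)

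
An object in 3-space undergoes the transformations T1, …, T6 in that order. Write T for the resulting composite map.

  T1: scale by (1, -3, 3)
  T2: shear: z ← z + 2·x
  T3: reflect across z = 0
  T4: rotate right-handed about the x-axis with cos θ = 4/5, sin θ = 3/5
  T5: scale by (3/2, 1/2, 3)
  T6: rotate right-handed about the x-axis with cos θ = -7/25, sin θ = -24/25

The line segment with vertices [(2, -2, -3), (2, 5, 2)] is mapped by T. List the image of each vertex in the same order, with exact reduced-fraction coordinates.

T1 scale by (1, -3, 3): (2, -2, -3) → (2, 6, -9); (2, 5, 2) → (2, -15, 6)
T2 shear: z ← z + 2·x: (2, 6, -9) → (2, 6, -5); (2, -15, 6) → (2, -15, 10)
T3 reflect across z = 0: (2, 6, -5) → (2, 6, 5); (2, -15, 10) → (2, -15, -10)
T4 rotate right-handed about the x-axis with cos θ = 4/5, sin θ = 3/5: (2, 6, 5) → (2, 9/5, 38/5); (2, -15, -10) → (2, -6, -17)
T5 scale by (3/2, 1/2, 3): (2, 9/5, 38/5) → (3, 9/10, 114/5); (2, -6, -17) → (3, -3, -51)
T6 rotate right-handed about the x-axis with cos θ = -7/25, sin θ = -24/25: (3, 9/10, 114/5) → (3, 5409/250, -906/125); (3, -3, -51) → (3, -1203/25, 429/25)

image vertices: (3, 5409/250, -906/125), (3, -1203/25, 429/25)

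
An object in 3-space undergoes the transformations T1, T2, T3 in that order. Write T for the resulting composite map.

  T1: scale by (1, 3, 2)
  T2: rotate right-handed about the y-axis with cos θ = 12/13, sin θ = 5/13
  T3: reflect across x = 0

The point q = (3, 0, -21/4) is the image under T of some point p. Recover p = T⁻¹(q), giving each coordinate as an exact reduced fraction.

p = (-3/4, 0, -3)

T1 = [1 0 0 0; 0 3 0 0; 0 0 2 0; 0 0 0 1]
T2·T1 = [12/13 0 10/13 0; 0 3 0 0; -5/13 0 24/13 0; 0 0 0 1]
T3·…·T1 = [-12/13 0 -10/13 0; 0 3 0 0; -5/13 0 24/13 0; 0 0 0 1]
det M = -6; M⁻¹ = [-12/13 0 -5/13 0; 0 1/3 0 0; -5/26 0 6/13 0; 0 0 0 1]
M⁻¹ · (3, 0, -21/4)ᵀ = (-3/4, 0, -3)ᵀ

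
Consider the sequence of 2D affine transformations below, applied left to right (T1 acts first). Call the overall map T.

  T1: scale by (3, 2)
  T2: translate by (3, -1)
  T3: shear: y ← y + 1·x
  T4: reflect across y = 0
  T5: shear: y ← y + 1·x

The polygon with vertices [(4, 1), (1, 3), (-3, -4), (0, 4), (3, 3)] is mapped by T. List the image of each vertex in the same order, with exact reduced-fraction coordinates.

image vertices: (15, -1), (6, -5), (-6, 9), (3, -7), (12, -5)

T1 scale by (3, 2): (4, 1) → (12, 2); (1, 3) → (3, 6); (-3, -4) → (-9, -8); (0, 4) → (0, 8); (3, 3) → (9, 6)
T2 translate by (3, -1): (12, 2) → (15, 1); (3, 6) → (6, 5); (-9, -8) → (-6, -9); (0, 8) → (3, 7); (9, 6) → (12, 5)
T3 shear: y ← y + 1·x: (15, 1) → (15, 16); (6, 5) → (6, 11); (-6, -9) → (-6, -15); (3, 7) → (3, 10); (12, 5) → (12, 17)
T4 reflect across y = 0: (15, 16) → (15, -16); (6, 11) → (6, -11); (-6, -15) → (-6, 15); (3, 10) → (3, -10); (12, 17) → (12, -17)
T5 shear: y ← y + 1·x: (15, -16) → (15, -1); (6, -11) → (6, -5); (-6, 15) → (-6, 9); (3, -10) → (3, -7); (12, -17) → (12, -5)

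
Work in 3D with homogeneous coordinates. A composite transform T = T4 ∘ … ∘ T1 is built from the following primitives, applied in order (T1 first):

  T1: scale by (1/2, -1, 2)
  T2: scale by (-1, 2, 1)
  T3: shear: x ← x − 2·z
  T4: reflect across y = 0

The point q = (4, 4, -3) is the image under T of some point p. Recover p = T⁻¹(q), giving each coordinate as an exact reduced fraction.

T1 = [1/2 0 0 0; 0 -1 0 0; 0 0 2 0; 0 0 0 1]
T2·T1 = [-1/2 0 0 0; 0 -2 0 0; 0 0 2 0; 0 0 0 1]
T3·…·T1 = [-1/2 0 -4 0; 0 -2 0 0; 0 0 2 0; 0 0 0 1]
T4·…·T1 = [-1/2 0 -4 0; 0 2 0 0; 0 0 2 0; 0 0 0 1]
det M = -2; M⁻¹ = [-2 0 -4 0; 0 1/2 0 0; 0 0 1/2 0; 0 0 0 1]
M⁻¹ · (4, 4, -3)ᵀ = (4, 2, -3/2)ᵀ

p = (4, 2, -3/2)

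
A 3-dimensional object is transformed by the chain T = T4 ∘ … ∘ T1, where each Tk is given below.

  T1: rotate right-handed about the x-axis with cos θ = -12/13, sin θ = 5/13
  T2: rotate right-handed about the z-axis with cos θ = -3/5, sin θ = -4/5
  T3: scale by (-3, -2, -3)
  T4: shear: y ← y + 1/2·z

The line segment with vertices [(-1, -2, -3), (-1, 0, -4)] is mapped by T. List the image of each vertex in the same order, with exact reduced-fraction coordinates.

image vertices: (-9, -1, -6), (-357/65, -344/65, -144/13)

T1 rotate right-handed about the x-axis with cos θ = -12/13, sin θ = 5/13: (-1, -2, -3) → (-1, 3, 2); (-1, 0, -4) → (-1, 20/13, 48/13)
T2 rotate right-handed about the z-axis with cos θ = -3/5, sin θ = -4/5: (-1, 3, 2) → (3, -1, 2); (-1, 20/13, 48/13) → (119/65, -8/65, 48/13)
T3 scale by (-3, -2, -3): (3, -1, 2) → (-9, 2, -6); (119/65, -8/65, 48/13) → (-357/65, 16/65, -144/13)
T4 shear: y ← y + 1/2·z: (-9, 2, -6) → (-9, -1, -6); (-357/65, 16/65, -144/13) → (-357/65, -344/65, -144/13)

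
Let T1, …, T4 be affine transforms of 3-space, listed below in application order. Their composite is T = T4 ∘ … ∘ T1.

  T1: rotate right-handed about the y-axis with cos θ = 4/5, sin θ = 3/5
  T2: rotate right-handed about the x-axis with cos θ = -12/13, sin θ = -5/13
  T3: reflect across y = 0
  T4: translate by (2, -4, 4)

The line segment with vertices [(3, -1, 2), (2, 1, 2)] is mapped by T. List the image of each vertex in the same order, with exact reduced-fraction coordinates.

T1 rotate right-handed about the y-axis with cos θ = 4/5, sin θ = 3/5: (3, -1, 2) → (18/5, -1, -1/5); (2, 1, 2) → (14/5, 1, 2/5)
T2 rotate right-handed about the x-axis with cos θ = -12/13, sin θ = -5/13: (18/5, -1, -1/5) → (18/5, 11/13, 37/65); (14/5, 1, 2/5) → (14/5, -10/13, -49/65)
T3 reflect across y = 0: (18/5, 11/13, 37/65) → (18/5, -11/13, 37/65); (14/5, -10/13, -49/65) → (14/5, 10/13, -49/65)
T4 translate by (2, -4, 4): (18/5, -11/13, 37/65) → (28/5, -63/13, 297/65); (14/5, 10/13, -49/65) → (24/5, -42/13, 211/65)

image vertices: (28/5, -63/13, 297/65), (24/5, -42/13, 211/65)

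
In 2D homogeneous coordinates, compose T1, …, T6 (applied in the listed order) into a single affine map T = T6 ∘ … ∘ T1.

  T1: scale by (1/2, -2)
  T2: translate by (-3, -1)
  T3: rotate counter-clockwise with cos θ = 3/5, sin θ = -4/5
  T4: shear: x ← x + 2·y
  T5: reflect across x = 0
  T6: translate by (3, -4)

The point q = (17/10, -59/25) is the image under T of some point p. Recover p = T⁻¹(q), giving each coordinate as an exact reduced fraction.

T1 = [1/2 0 0; 0 -2 0; 0 0 1]
T2·T1 = [1/2 0 -3; 0 -2 -1; 0 0 1]
T3·…·T1 = [3/10 -8/5 -13/5; -2/5 -6/5 9/5; 0 0 1]
T4·…·T1 = [-1/2 -4 1; -2/5 -6/5 9/5; 0 0 1]
T5·…·T1 = [1/2 4 -1; -2/5 -6/5 9/5; 0 0 1]
T6·…·T1 = [1/2 4 2; -2/5 -6/5 -11/5; 0 0 1]
det M = 1; M⁻¹ = [-6/5 -4 -32/5; 2/5 1/2 3/10; 0 0 1]
M⁻¹ · (17/10, -59/25)ᵀ = (1, -1/5)ᵀ

p = (1, -1/5)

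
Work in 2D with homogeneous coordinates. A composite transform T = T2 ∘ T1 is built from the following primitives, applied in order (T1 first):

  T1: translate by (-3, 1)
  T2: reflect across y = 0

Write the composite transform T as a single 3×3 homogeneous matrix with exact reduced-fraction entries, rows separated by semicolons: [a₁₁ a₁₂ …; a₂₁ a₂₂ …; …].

T1 = [1 0 -3; 0 1 1; 0 0 1]
T2·T1 = [1 0 -3; 0 -1 -1; 0 0 1]

T = [1 0 -3; 0 -1 -1; 0 0 1]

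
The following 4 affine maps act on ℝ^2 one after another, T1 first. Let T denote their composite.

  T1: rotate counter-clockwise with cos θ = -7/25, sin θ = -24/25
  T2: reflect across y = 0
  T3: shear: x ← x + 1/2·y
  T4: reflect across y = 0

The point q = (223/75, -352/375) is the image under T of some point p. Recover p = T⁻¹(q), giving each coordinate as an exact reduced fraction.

p = (1/5, 8/3)

T1 = [-7/25 24/25 0; -24/25 -7/25 0; 0 0 1]
T2·T1 = [-7/25 24/25 0; 24/25 7/25 0; 0 0 1]
T3·…·T1 = [1/5 11/10 0; 24/25 7/25 0; 0 0 1]
T4·…·T1 = [1/5 11/10 0; -24/25 -7/25 0; 0 0 1]
det M = 1; M⁻¹ = [-7/25 -11/10 0; 24/25 1/5 0; 0 0 1]
M⁻¹ · (223/75, -352/375)ᵀ = (1/5, 8/3)ᵀ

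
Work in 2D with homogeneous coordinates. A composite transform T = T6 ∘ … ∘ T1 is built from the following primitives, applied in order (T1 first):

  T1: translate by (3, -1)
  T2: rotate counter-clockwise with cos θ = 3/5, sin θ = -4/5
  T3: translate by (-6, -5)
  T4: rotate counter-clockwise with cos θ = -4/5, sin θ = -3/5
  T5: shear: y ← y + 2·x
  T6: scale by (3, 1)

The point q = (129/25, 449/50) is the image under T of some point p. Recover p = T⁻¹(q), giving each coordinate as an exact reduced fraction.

p = (-7/2, 3)

T1 = [1 0 3; 0 1 -1; 0 0 1]
T2·T1 = [3/5 4/5 1; -4/5 3/5 -3; 0 0 1]
T3·…·T1 = [3/5 4/5 -5; -4/5 3/5 -8; 0 0 1]
T4·…·T1 = [-24/25 -7/25 -4/5; 7/25 -24/25 47/5; 0 0 1]
T5·…·T1 = [-24/25 -7/25 -4/5; -41/25 -38/25 39/5; 0 0 1]
T6·…·T1 = [-72/25 -21/25 -12/5; -41/25 -38/25 39/5; 0 0 1]
det M = 3; M⁻¹ = [-38/75 7/25 -17/5; 41/75 -24/25 44/5; 0 0 1]
M⁻¹ · (129/25, 449/50)ᵀ = (-7/2, 3)ᵀ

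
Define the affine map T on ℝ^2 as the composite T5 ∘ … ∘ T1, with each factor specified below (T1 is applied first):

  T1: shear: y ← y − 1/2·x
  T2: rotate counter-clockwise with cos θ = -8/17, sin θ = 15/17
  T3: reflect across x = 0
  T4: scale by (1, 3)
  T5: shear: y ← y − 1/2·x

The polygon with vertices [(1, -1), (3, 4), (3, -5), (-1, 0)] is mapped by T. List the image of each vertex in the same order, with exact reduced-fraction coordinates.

T1 shear: y ← y − 1/2·x: (1, -1) → (1, -3/2); (3, 4) → (3, 5/2); (3, -5) → (3, -13/2); (-1, 0) → (-1, 1/2)
T2 rotate counter-clockwise with cos θ = -8/17, sin θ = 15/17: (1, -3/2) → (29/34, 27/17); (3, 5/2) → (-123/34, 25/17); (3, -13/2) → (147/34, 97/17); (-1, 1/2) → (1/34, -19/17)
T3 reflect across x = 0: (29/34, 27/17) → (-29/34, 27/17); (-123/34, 25/17) → (123/34, 25/17); (147/34, 97/17) → (-147/34, 97/17); (1/34, -19/17) → (-1/34, -19/17)
T4 scale by (1, 3): (-29/34, 27/17) → (-29/34, 81/17); (123/34, 25/17) → (123/34, 75/17); (-147/34, 97/17) → (-147/34, 291/17); (-1/34, -19/17) → (-1/34, -57/17)
T5 shear: y ← y − 1/2·x: (-29/34, 81/17) → (-29/34, 353/68); (123/34, 75/17) → (123/34, 177/68); (-147/34, 291/17) → (-147/34, 1311/68); (-1/34, -57/17) → (-1/34, -227/68)

image vertices: (-29/34, 353/68), (123/34, 177/68), (-147/34, 1311/68), (-1/34, -227/68)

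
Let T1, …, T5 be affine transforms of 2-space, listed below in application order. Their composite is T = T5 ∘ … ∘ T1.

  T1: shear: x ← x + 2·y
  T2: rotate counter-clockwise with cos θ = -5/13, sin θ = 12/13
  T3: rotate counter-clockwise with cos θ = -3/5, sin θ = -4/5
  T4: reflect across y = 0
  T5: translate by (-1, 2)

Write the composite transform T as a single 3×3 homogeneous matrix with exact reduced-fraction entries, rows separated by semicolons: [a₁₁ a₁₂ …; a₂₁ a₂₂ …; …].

T = [63/65 142/65 -1; 16/65 -31/65 2; 0 0 1]

T1 = [1 2 0; 0 1 0; 0 0 1]
T2·T1 = [-5/13 -22/13 0; 12/13 19/13 0; 0 0 1]
T3·…·T1 = [63/65 142/65 0; -16/65 31/65 0; 0 0 1]
T4·…·T1 = [63/65 142/65 0; 16/65 -31/65 0; 0 0 1]
T5·…·T1 = [63/65 142/65 -1; 16/65 -31/65 2; 0 0 1]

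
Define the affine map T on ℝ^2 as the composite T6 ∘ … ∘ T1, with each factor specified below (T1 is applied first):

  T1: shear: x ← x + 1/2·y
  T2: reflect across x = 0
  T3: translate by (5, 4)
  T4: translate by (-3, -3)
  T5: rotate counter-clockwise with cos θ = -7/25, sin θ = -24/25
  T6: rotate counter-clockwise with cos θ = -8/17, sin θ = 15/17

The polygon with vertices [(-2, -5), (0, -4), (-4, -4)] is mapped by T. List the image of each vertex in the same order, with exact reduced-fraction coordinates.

T1 shear: x ← x + 1/2·y: (-2, -5) → (-9/2, -5); (0, -4) → (-2, -4); (-4, -4) → (-6, -4)
T2 reflect across x = 0: (-9/2, -5) → (9/2, -5); (-2, -4) → (2, -4); (-6, -4) → (6, -4)
T3 translate by (5, 4): (9/2, -5) → (19/2, -1); (2, -4) → (7, 0); (6, -4) → (11, 0)
T4 translate by (-3, -3): (19/2, -1) → (13/2, -4); (7, 0) → (4, -3); (11, 0) → (8, -3)
T5 rotate counter-clockwise with cos θ = -7/25, sin θ = -24/25: (13/2, -4) → (-283/50, -128/25); (4, -3) → (-4, -3); (8, -3) → (-128/25, -171/25)
T6 rotate counter-clockwise with cos θ = -8/17, sin θ = 15/17: (-283/50, -128/25) → (3052/425, -2197/850); (-4, -3) → (77/17, -36/17); (-128/25, -171/25) → (3589/425, -552/425)

image vertices: (3052/425, -2197/850), (77/17, -36/17), (3589/425, -552/425)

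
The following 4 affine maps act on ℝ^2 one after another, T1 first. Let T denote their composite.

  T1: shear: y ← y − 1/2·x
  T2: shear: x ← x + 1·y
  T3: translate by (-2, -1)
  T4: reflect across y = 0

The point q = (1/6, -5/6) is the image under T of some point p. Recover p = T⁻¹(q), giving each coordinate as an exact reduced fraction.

p = (1/3, 2)

T1 = [1 0 0; -1/2 1 0; 0 0 1]
T2·T1 = [1/2 1 0; -1/2 1 0; 0 0 1]
T3·…·T1 = [1/2 1 -2; -1/2 1 -1; 0 0 1]
T4·…·T1 = [1/2 1 -2; 1/2 -1 1; 0 0 1]
det M = -1; M⁻¹ = [1 1 1; 1/2 -1/2 3/2; 0 0 1]
M⁻¹ · (1/6, -5/6)ᵀ = (1/3, 2)ᵀ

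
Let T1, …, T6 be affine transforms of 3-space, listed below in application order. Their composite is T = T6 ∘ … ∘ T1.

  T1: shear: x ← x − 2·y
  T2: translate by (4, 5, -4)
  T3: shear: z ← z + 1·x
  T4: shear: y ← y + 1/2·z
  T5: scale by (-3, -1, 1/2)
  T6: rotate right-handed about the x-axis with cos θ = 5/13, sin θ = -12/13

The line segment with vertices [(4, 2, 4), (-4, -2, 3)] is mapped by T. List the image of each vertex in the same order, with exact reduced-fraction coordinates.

image vertices: (-12, -21/13, 118/13), (-12, -9/26, 123/26)

T1 shear: x ← x − 2·y: (4, 2, 4) → (0, 2, 4); (-4, -2, 3) → (0, -2, 3)
T2 translate by (4, 5, -4): (0, 2, 4) → (4, 7, 0); (0, -2, 3) → (4, 3, -1)
T3 shear: z ← z + 1·x: (4, 7, 0) → (4, 7, 4); (4, 3, -1) → (4, 3, 3)
T4 shear: y ← y + 1/2·z: (4, 7, 4) → (4, 9, 4); (4, 3, 3) → (4, 9/2, 3)
T5 scale by (-3, -1, 1/2): (4, 9, 4) → (-12, -9, 2); (4, 9/2, 3) → (-12, -9/2, 3/2)
T6 rotate right-handed about the x-axis with cos θ = 5/13, sin θ = -12/13: (-12, -9, 2) → (-12, -21/13, 118/13); (-12, -9/2, 3/2) → (-12, -9/26, 123/26)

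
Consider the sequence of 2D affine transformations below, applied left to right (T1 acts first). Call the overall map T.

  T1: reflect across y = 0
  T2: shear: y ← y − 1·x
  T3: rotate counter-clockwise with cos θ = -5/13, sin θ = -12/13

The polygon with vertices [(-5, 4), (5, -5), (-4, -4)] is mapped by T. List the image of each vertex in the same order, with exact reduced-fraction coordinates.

T1 reflect across y = 0: (-5, 4) → (-5, -4); (5, -5) → (5, 5); (-4, -4) → (-4, 4)
T2 shear: y ← y − 1·x: (-5, -4) → (-5, 1); (5, 5) → (5, 0); (-4, 4) → (-4, 8)
T3 rotate counter-clockwise with cos θ = -5/13, sin θ = -12/13: (-5, 1) → (37/13, 55/13); (5, 0) → (-25/13, -60/13); (-4, 8) → (116/13, 8/13)

image vertices: (37/13, 55/13), (-25/13, -60/13), (116/13, 8/13)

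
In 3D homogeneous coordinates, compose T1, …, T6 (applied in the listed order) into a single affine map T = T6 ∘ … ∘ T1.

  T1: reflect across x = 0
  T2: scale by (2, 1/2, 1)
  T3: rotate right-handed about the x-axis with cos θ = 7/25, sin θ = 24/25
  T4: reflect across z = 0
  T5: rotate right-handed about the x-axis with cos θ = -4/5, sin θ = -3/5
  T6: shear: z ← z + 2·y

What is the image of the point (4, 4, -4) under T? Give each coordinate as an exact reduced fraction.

T(p) = (-8, -4, -10)

T1 reflect across x = 0: (4, 4, -4) → (-4, 4, -4)
T2 scale by (2, 1/2, 1): (-4, 4, -4) → (-8, 2, -4)
T3 rotate right-handed about the x-axis with cos θ = 7/25, sin θ = 24/25: (-8, 2, -4) → (-8, 22/5, 4/5)
T4 reflect across z = 0: (-8, 22/5, 4/5) → (-8, 22/5, -4/5)
T5 rotate right-handed about the x-axis with cos θ = -4/5, sin θ = -3/5: (-8, 22/5, -4/5) → (-8, -4, -2)
T6 shear: z ← z + 2·y: (-8, -4, -2) → (-8, -4, -10)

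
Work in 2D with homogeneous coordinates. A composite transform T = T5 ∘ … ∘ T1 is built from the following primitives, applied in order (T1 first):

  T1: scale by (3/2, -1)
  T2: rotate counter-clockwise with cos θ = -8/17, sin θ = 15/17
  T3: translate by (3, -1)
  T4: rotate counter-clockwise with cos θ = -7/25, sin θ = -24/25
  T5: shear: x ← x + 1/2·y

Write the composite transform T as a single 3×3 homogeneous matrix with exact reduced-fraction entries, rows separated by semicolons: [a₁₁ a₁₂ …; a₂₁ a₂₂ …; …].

T1 = [3/2 0 0; 0 -1 0; 0 0 1]
T2·T1 = [-12/17 15/17 0; 45/34 8/17 0; 0 0 1]
T3·…·T1 = [-12/17 15/17 3; 45/34 8/17 -1; 0 0 1]
T4·…·T1 = [624/425 87/425 -9/5; 261/850 -416/425 -13/5; 0 0 1]
T5·…·T1 = [2757/1700 -121/425 -31/10; 261/850 -416/425 -13/5; 0 0 1]

T = [2757/1700 -121/425 -31/10; 261/850 -416/425 -13/5; 0 0 1]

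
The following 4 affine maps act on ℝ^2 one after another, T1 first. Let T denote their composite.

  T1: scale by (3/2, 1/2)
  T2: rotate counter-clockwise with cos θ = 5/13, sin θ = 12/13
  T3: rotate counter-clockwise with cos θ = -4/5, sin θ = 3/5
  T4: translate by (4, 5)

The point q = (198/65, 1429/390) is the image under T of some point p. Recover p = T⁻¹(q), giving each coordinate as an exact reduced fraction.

p = (1, 4/3)

T1 = [3/2 0 0; 0 1/2 0; 0 0 1]
T2·T1 = [15/26 -6/13 0; 18/13 5/26 0; 0 0 1]
T3·…·T1 = [-84/65 33/130 0; -99/130 -28/65 0; 0 0 1]
T4·…·T1 = [-84/65 33/130 4; -99/130 -28/65 5; 0 0 1]
det M = 3/4; M⁻¹ = [-112/195 -22/65 778/195; 66/65 -112/65 296/65; 0 0 1]
M⁻¹ · (198/65, 1429/390)ᵀ = (1, 4/3)ᵀ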